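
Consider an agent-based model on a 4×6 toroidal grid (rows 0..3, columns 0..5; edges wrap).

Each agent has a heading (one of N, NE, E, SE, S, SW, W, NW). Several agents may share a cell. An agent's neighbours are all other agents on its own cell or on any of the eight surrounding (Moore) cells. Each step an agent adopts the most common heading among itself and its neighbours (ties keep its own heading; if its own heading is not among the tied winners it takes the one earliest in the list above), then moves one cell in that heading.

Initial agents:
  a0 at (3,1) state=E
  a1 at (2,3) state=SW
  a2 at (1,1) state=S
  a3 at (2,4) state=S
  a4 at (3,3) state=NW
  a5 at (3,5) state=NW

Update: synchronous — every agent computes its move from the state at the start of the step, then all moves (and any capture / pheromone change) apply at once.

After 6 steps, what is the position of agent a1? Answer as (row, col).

(0, 3)

t=1: a0@(3,2):E a1@(3,2):SW a2@(2,1):S a3@(1,3):NW a4@(2,2):NW a5@(2,4):NW
t=2: a0@(3,3):E a1@(0,1):SW a2@(3,1):S a3@(0,2):NW a4@(1,1):NW a5@(1,3):NW
t=3: a0@(3,4):E a1@(3,0):NW a2@(0,1):S a3@(3,1):NW a4@(0,0):NW a5@(0,2):NW
t=4: a0@(3,5):E a1@(2,5):NW a2@(3,0):NW a3@(2,0):NW a4@(3,5):NW a5@(3,1):NW
t=5: a0@(2,4):NW a1@(1,4):NW a2@(2,5):NW a3@(1,5):NW a4@(2,4):NW a5@(2,0):NW
t=6: a0@(1,3):NW a1@(0,3):NW a2@(1,4):NW a3@(0,4):NW a4@(1,3):NW a5@(1,5):NW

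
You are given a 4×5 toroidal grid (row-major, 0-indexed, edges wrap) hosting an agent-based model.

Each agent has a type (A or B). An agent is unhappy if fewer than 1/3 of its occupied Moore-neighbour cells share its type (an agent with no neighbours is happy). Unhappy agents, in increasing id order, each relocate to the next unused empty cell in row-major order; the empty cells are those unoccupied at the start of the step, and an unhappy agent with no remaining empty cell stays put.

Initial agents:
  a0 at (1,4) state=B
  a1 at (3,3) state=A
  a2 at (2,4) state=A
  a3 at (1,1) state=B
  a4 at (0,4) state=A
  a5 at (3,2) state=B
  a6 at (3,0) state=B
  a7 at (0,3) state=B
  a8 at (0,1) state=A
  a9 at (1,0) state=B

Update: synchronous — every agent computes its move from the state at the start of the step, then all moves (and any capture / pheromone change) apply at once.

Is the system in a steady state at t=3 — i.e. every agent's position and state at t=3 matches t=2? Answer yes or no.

t=1: a0@(1,4):B a1@(3,3):A a2@(0,0):A a3@(1,1):B a4@(0,2):A a5@(3,2):B a6@(1,2):B a7@(0,3):B a8@(1,3):A a9@(1,0):B
t=2: a0@(1,4):B a1@(3,3):A a2@(0,1):A a3@(1,1):B a4@(0,2):A a5@(3,2):B a6@(1,2):B a7@(0,3):B a8@(0,4):A a9@(1,0):B
t=3: a0@(1,4):B a1@(3,3):A a2@(0,0):A a3@(1,1):B a4@(0,2):A a5@(1,3):B a6@(1,2):B a7@(0,3):B a8@(2,0):A a9@(1,0):B

no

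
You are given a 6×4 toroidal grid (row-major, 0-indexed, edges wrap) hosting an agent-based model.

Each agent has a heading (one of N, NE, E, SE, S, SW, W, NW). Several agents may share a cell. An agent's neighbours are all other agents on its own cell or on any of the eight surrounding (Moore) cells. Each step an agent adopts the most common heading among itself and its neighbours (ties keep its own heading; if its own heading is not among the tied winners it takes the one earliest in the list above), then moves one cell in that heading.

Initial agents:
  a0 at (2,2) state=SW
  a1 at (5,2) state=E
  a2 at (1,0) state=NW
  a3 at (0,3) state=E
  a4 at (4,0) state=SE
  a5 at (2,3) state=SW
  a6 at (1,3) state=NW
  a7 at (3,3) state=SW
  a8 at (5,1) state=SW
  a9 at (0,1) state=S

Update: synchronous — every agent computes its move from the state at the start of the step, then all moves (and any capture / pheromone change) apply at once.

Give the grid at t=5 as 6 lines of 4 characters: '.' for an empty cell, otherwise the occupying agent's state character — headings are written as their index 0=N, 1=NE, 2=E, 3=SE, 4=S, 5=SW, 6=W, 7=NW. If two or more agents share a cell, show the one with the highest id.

....
.55.
..55
..55
5...
.4..

t=1: a0@(3,1):SW a1@(5,3):E a2@(0,3):NW a3@(0,0):E a4@(5,3):SW a5@(3,2):SW a6@(0,2):NW a7@(4,2):SW a8@(0,0):SW a9@(1,1):S
t=2: a0@(4,0):SW a1@(0,2):SW a2@(5,2):NW a3@(0,1):E a4@(0,2):SW a5@(4,1):SW a6@(5,1):NW a7@(5,1):SW a8@(1,3):SW a9@(2,1):S
t=3: a0@(5,3):SW a1@(1,1):SW a2@(0,1):SW a3@(1,0):SW a4@(1,1):SW a5@(5,0):SW a6@(0,0):SW a7@(0,0):SW a8@(2,2):SW a9@(3,1):S
t=4: a0@(0,2):SW a1@(2,0):SW a2@(1,0):SW a3@(2,3):SW a4@(2,0):SW a5@(0,3):SW a6@(1,3):SW a7@(1,3):SW a8@(3,1):SW a9@(4,1):S
t=5: a0@(1,1):SW a1@(3,3):SW a2@(2,3):SW a3@(3,2):SW a4@(3,3):SW a5@(1,2):SW a6@(2,2):SW a7@(2,2):SW a8@(4,0):SW a9@(5,1):S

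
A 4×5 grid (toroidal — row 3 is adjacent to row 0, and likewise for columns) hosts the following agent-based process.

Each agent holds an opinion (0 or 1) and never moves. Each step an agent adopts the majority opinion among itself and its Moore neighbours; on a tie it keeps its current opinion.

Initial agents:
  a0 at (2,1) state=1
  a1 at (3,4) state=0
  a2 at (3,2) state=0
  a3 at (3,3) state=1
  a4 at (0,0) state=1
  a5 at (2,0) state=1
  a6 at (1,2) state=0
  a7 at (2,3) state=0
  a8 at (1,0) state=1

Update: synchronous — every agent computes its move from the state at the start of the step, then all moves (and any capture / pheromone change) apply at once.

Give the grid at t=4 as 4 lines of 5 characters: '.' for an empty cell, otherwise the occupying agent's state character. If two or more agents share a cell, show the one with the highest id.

t=1: a0@(2,1):1 a1@(3,4):1 a2@(3,2):0 a3@(3,3):0 a4@(0,0):1 a5@(2,0):1 a6@(1,2):0 a7@(2,3):0 a8@(1,0):1
t=2: (unchanged — steady state)

1....
1.0..
11.0.
..001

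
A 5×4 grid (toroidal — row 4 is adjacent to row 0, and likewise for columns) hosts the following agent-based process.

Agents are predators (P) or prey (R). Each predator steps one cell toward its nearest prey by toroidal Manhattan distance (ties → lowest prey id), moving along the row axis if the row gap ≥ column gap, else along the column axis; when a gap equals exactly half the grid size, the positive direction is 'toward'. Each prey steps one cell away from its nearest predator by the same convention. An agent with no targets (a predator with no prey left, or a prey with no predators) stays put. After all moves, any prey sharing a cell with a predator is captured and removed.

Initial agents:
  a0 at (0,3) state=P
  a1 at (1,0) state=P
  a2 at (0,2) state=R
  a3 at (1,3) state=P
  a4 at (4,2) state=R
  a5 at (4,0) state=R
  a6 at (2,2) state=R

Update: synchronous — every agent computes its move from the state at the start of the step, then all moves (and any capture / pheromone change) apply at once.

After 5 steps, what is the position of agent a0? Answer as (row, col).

(3, 1)

t=1: a0@(0,2):P a1@(0,0):P a2@(0,1):R a3@(0,3):P a4@(3,2):R a5@(3,0):R a6@(3,2):R
t=2: a0@(0,1):P a1@(0,1):P a3@(0,0):P a4@(2,2):R a5@(2,0):R a6@(2,2):R
t=3: a0@(1,1):P a1@(1,1):P a3@(1,0):P a4@(3,2):R a5@(3,0):R a6@(3,2):R
t=4: a0@(2,1):P a1@(2,1):P a3@(2,0):P a4@(4,2):R a5@(4,0):R a6@(4,2):R
t=5: a0@(3,1):P a1@(3,1):P a3@(3,0):P a4@(0,2):R a5@(0,0):R a6@(0,2):R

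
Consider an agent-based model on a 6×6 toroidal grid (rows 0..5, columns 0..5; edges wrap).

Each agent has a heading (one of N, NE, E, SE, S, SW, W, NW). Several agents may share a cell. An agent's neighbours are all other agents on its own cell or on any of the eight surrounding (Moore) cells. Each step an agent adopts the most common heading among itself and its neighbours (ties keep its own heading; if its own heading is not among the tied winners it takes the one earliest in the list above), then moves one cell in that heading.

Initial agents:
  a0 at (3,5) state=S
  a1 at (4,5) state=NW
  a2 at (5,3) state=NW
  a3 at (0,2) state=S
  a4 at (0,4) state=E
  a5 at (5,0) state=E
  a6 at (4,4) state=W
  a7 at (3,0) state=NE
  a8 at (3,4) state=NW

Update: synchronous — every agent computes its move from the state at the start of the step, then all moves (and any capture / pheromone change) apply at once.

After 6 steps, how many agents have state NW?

9

t=1: a0@(2,4):NW a1@(3,4):NW a2@(4,2):NW a3@(1,2):S a4@(0,5):E a5@(5,1):E a6@(3,3):NW a7@(2,1):NE a8@(2,3):NW
t=2: a0@(1,3):NW a1@(2,3):NW a2@(3,1):NW a3@(2,2):S a4@(0,0):E a5@(5,2):E a6@(2,2):NW a7@(1,2):NE a8@(1,2):NW
t=3: a0@(0,2):NW a1@(1,2):NW a2@(2,0):NW a3@(1,1):NW a4@(0,1):E a5@(5,3):E a6@(1,1):NW a7@(0,1):NW a8@(0,1):NW
t=4: a0@(5,1):NW a1@(0,1):NW a2@(1,5):NW a3@(0,0):NW a4@(5,0):NW a5@(5,4):E a6@(0,0):NW a7@(5,0):NW a8@(5,0):NW
t=5: a0@(4,0):NW a1@(5,0):NW a2@(0,4):NW a3@(5,5):NW a4@(4,5):NW a5@(5,5):E a6@(5,5):NW a7@(4,5):NW a8@(4,5):NW
t=6: a0@(3,5):NW a1@(4,5):NW a2@(5,3):NW a3@(4,4):NW a4@(3,4):NW a5@(4,4):NW a6@(4,4):NW a7@(3,4):NW a8@(3,4):NW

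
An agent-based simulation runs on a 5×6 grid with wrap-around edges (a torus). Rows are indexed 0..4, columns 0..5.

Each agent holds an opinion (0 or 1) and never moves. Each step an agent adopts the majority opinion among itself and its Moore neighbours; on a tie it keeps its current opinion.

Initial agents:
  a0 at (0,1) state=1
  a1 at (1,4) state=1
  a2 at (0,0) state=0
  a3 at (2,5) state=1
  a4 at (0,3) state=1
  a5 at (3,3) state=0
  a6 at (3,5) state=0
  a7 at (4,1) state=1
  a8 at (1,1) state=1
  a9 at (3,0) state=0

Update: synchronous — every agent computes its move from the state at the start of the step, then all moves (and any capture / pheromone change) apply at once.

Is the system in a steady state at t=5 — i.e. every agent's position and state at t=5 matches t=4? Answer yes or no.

t=1: a0@(0,1):1 a1@(1,4):1 a2@(0,0):1 a3@(2,5):1 a4@(0,3):1 a5@(3,3):0 a6@(3,5):0 a7@(4,1):1 a8@(1,1):1 a9@(3,0):0
t=2: (unchanged — steady state)

yes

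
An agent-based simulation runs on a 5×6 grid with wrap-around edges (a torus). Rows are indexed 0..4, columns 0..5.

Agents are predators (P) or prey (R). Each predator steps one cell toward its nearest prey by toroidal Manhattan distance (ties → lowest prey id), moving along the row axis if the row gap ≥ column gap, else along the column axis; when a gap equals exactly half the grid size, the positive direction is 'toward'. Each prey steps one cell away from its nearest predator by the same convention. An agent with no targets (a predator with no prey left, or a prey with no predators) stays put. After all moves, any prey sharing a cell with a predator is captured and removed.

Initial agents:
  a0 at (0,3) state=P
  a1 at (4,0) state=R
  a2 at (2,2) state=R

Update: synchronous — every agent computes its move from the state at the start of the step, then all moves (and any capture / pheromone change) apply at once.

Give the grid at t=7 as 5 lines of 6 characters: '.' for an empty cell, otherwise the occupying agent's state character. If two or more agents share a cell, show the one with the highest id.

......
.P....
......
....R.
.R....

t=1: a0@(1,3):P a1@(4,5):R a2@(3,2):R
t=2: a0@(2,3):P a1@(3,5):R a2@(4,2):R
t=3: a0@(2,4):P a1@(3,0):R a2@(0,2):R
t=4: a0@(2,5):P a1@(3,1):R a2@(4,2):R
t=5: a0@(2,0):P a1@(3,2):R a2@(4,1):R
t=6: a0@(2,1):P a1@(3,3):R a2@(0,1):R
t=7: a0@(1,1):P a1@(3,4):R a2@(4,1):R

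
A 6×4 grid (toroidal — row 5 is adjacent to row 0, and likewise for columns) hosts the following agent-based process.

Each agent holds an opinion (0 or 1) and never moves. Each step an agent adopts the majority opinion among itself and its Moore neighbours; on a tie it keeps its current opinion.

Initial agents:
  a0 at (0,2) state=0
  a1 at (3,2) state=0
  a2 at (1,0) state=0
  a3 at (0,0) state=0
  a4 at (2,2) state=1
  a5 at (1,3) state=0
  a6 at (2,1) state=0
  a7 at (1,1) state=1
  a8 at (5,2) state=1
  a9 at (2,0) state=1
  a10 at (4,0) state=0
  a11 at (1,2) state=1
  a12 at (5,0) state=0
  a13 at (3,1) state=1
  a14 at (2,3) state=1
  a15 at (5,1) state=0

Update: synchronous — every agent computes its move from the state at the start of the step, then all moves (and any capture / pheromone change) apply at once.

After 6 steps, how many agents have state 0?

t=1: a0@(0,2):0 a1@(3,2):1 a2@(1,0):0 a3@(0,0):0 a4@(2,2):1 a5@(1,3):0 a6@(2,1):1 a7@(1,1):1 a8@(5,2):0 a9@(2,0):1 a10@(4,0):0 a11@(1,2):1 a12@(5,0):0 a13@(3,1):1 a14@(2,3):1 a15@(5,1):0
t=2: a0@(0,2):0 a1@(3,2):1 a2@(1,0):1 a3@(0,0):0 a4@(2,2):1 a5@(1,3):0 a6@(2,1):1 a7@(1,1):1 a8@(5,2):0 a9@(2,0):1 a10@(4,0):0 a11@(1,2):1 a12@(5,0):0 a13@(3,1):1 a14@(2,3):1 a15@(5,1):0
t=3: a0@(0,2):0 a1@(3,2):1 a2@(1,0):1 a3@(0,0):0 a4@(2,2):1 a5@(1,3):1 a6@(2,1):1 a7@(1,1):1 a8@(5,2):0 a9@(2,0):1 a10@(4,0):0 a11@(1,2):1 a12@(5,0):0 a13@(3,1):1 a14@(2,3):1 a15@(5,1):0
t=4: (unchanged — steady state)

6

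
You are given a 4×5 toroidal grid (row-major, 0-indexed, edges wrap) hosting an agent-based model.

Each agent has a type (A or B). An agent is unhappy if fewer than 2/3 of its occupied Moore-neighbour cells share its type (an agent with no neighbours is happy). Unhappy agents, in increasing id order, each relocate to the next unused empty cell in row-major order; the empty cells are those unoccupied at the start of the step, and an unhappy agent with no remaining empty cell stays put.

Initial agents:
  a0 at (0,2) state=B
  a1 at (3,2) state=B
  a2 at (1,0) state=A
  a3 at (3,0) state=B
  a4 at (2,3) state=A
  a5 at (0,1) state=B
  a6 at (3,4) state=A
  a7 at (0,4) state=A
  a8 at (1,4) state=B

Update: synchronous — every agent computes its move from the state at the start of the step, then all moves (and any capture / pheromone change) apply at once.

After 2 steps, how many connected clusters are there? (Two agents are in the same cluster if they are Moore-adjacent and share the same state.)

t=1: a0@(0,2):B a1@(3,2):B a2@(0,0):A a3@(0,3):B a4@(1,1):A a5@(0,1):B a6@(3,4):A a7@(1,2):A a8@(1,3):B
t=2: a0@(0,2):B a1@(3,2):B a2@(0,0):A a3@(0,4):B a4@(1,0):A a5@(1,4):B a6@(2,0):A a7@(2,1):A a8@(1,3):B

2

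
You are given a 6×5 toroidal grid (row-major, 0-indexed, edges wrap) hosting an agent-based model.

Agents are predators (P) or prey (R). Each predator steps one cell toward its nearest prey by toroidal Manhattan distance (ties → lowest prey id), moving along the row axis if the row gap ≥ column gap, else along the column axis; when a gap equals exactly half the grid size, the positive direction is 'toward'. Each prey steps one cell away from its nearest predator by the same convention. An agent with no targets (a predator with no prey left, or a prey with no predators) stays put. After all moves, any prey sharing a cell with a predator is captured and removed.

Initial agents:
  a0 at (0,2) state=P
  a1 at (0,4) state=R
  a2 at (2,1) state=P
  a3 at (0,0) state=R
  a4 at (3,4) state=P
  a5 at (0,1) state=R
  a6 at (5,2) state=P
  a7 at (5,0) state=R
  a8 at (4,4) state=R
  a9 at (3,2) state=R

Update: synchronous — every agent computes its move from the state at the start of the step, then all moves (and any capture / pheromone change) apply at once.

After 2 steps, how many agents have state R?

t=1: a0@(0,1):P a1@(0,0):R a2@(1,1):P a3@(0,4):R a4@(4,4):P a5@(0,0):R a6@(0,2):P a7@(5,4):R a8@(5,4):R a9@(4,2):R
t=2: a0@(0,0):P a1@(0,4):R a2@(0,1):P a3@(0,3):R a4@(5,4):P a5@(0,4):R a6@(0,1):P a7@(0,4):R a8@(0,4):R a9@(4,1):R

6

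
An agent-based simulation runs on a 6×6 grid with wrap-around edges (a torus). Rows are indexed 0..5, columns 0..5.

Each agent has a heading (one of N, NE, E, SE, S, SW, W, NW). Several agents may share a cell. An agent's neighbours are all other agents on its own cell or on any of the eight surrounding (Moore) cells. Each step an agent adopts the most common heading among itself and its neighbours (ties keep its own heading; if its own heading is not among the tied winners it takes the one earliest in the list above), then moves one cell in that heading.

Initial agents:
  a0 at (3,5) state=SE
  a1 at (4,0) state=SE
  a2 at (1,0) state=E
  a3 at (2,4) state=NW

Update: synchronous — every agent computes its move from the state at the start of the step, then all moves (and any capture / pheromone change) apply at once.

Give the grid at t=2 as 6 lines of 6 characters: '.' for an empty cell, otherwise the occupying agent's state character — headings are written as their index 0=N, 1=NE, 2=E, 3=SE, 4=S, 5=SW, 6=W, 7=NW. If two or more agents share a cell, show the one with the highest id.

t=1: a0@(4,0):SE a1@(5,1):SE a2@(1,1):E a3@(1,3):NW
t=2: a0@(5,1):SE a1@(0,2):SE a2@(1,2):E a3@(0,2):NW

..7...
..2...
......
......
......
.3....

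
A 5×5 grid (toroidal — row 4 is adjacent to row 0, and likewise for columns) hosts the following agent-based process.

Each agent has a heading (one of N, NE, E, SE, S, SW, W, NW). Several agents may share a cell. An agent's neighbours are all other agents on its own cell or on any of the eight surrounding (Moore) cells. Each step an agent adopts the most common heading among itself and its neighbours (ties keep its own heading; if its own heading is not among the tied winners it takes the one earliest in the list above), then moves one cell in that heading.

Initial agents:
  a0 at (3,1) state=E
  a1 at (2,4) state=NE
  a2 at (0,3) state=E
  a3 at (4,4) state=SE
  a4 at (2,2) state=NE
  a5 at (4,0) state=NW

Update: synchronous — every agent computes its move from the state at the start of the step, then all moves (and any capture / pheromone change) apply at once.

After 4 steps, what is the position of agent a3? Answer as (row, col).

(3, 3)

t=1: a0@(3,2):E a1@(1,0):NE a2@(0,4):E a3@(0,0):SE a4@(1,3):NE a5@(3,4):NW
t=2: a0@(3,3):E a1@(0,1):NE a2@(4,0):NE a3@(1,1):SE a4@(0,4):NE a5@(2,3):NW
t=3: a0@(3,4):E a1@(4,2):NE a2@(3,1):NE a3@(2,2):SE a4@(4,0):NE a5@(1,2):NW
t=4: a0@(3,0):E a1@(3,3):NE a2@(2,2):NE a3@(3,3):SE a4@(3,1):NE a5@(0,1):NW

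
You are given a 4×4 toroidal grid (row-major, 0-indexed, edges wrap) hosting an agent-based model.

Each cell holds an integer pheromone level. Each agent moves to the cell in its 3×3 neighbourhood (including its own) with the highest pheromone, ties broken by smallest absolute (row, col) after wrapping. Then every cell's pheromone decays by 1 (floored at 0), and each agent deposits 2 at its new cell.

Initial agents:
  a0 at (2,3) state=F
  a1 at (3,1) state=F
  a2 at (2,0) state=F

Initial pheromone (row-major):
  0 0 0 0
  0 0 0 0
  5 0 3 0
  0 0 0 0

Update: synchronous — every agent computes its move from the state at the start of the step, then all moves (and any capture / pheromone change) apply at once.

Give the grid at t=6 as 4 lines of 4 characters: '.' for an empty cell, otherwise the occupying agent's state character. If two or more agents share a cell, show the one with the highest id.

t=1: a0@(2,0) a1@(2,0) a2@(2,0) | pheromone: 0 0 0 0 / 0 0 0 0 / 10 0 2 0 / 0 0 0 0
t=2: a0@(2,0) a1@(2,0) a2@(2,0) | pheromone: 0 0 0 0 / 0 0 0 0 / 15 0 1 0 / 0 0 0 0
t=3: a0@(2,0) a1@(2,0) a2@(2,0) | pheromone: 0 0 0 0 / 0 0 0 0 / 20 0 0 0 / 0 0 0 0
t=4: a0@(2,0) a1@(2,0) a2@(2,0) | pheromone: 0 0 0 0 / 0 0 0 0 / 25 0 0 0 / 0 0 0 0
t=5: a0@(2,0) a1@(2,0) a2@(2,0) | pheromone: 0 0 0 0 / 0 0 0 0 / 30 0 0 0 / 0 0 0 0
t=6: a0@(2,0) a1@(2,0) a2@(2,0) | pheromone: 0 0 0 0 / 0 0 0 0 / 35 0 0 0 / 0 0 0 0

....
....
F...
....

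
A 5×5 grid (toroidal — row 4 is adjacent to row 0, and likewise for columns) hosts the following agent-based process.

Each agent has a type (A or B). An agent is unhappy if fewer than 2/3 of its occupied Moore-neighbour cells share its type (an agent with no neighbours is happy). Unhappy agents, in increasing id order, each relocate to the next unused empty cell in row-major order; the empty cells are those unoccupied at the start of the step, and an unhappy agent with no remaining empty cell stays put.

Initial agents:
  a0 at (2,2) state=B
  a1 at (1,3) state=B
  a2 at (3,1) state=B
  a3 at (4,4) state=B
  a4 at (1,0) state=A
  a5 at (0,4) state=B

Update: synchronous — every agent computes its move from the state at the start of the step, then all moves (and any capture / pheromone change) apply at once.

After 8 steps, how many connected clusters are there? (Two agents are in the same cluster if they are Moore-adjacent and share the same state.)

3

t=1: a0@(2,2):B a1@(1,3):B a2@(3,1):B a3@(4,4):B a4@(0,0):A a5@(0,4):B
t=2: a0@(2,2):B a1@(1,3):B a2@(3,1):B a3@(0,1):B a4@(0,2):A a5@(0,4):B
t=3: a0@(2,2):B a1@(1,3):B a2@(3,1):B a3@(0,0):B a4@(0,3):A a5@(0,4):B
t=4: a0@(2,2):B a1@(1,3):B a2@(3,1):B a3@(0,0):B a4@(0,1):A a5@(0,4):B
t=5: a0@(2,2):B a1@(1,3):B a2@(3,1):B a3@(0,2):B a4@(0,3):A a5@(0,4):B
t=6: a0@(2,2):B a1@(1,3):B a2@(3,1):B a3@(0,0):B a4@(0,1):A a5@(1,0):B
t=7: a0@(2,2):B a1@(1,3):B a2@(3,1):B a3@(0,2):B a4@(0,3):A a5@(0,4):B
t=8: a0@(2,2):B a1@(1,3):B a2@(3,1):B a3@(0,0):B a4@(0,1):A a5@(1,0):B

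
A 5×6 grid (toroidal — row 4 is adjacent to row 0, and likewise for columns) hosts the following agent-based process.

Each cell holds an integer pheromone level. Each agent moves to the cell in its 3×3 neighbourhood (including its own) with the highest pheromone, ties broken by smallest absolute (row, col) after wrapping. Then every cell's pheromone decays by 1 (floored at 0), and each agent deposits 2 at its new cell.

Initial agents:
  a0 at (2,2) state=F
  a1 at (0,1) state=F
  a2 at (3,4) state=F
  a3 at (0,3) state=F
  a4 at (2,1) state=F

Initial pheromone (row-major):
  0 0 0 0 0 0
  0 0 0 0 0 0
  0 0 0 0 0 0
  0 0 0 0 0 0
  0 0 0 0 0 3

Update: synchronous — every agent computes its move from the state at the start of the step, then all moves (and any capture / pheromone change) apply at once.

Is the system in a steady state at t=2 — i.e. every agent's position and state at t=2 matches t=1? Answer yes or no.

no

t=1: a0@(1,1) a1@(0,0) a2@(4,5) a3@(0,2) a4@(1,0) | pheromone: 2 0 2 0 0 0 / 2 2 0 0 0 0 / 0 0 0 0 0 0 / 0 0 0 0 0 0 / 0 0 0 0 0 4
t=2: a0@(0,0) a1@(4,5) a2@(4,5) a3@(0,2) a4@(0,0) | pheromone: 5 0 3 0 0 0 / 1 1 0 0 0 0 / 0 0 0 0 0 0 / 0 0 0 0 0 0 / 0 0 0 0 0 7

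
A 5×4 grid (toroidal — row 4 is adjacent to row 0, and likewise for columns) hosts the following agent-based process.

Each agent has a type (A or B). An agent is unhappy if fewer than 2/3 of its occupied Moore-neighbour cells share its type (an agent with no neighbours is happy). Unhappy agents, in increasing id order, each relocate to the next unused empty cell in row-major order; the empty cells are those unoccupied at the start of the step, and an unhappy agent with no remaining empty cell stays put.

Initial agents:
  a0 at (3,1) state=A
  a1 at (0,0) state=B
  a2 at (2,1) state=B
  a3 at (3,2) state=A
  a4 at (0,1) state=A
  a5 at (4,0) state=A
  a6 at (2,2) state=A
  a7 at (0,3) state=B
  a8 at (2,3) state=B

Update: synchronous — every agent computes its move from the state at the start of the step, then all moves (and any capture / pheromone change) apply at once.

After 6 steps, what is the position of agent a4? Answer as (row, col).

t=1: a0@(3,1):A a1@(0,2):B a2@(1,0):B a3@(1,1):A a4@(1,2):A a5@(1,3):A a6@(2,0):A a7@(3,0):B a8@(3,3):B
t=2: a0@(0,0):A a1@(0,1):B a2@(0,3):B a3@(2,1):A a4@(1,2):A a5@(2,2):A a6@(2,3):A a7@(3,2):B a8@(4,0):B
t=3: a0@(0,2):A a1@(1,0):B a2@(1,1):B a3@(2,1):A a4@(1,3):A a5@(2,2):A a6@(2,3):A a7@(2,0):B a8@(4,0):B
t=4: a0@(0,0):A a1@(0,1):B a2@(0,3):B a3@(1,2):A a4@(3,0):A a5@(2,2):A a6@(3,1):A a7@(3,2):B a8@(4,0):B
t=5: a0@(0,2):A a1@(1,0):B a2@(1,1):B a3@(1,3):A a4@(2,0):A a5@(2,2):A a6@(2,1):A a7@(2,3):B a8@(3,3):B
t=6: a0@(0,0):A a1@(0,1):B a2@(0,3):B a3@(1,2):A a4@(3,0):A a5@(3,1):A a6@(3,2):A a7@(4,0):B a8@(4,1):B

(3, 0)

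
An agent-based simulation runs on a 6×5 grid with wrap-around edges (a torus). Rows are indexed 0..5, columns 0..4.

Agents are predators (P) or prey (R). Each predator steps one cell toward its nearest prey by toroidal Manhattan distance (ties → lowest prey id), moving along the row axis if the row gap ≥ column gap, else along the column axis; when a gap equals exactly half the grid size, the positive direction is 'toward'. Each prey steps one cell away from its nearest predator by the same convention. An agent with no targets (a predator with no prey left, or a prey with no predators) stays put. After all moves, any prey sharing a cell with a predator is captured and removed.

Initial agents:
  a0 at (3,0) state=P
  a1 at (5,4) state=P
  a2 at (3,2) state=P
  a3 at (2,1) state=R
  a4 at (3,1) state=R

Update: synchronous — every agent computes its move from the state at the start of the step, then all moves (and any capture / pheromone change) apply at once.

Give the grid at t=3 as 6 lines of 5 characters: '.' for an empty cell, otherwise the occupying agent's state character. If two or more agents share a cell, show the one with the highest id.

.....
.....
.....
...PR
.....
.R...

t=1: a0@(3,1):P a1@(4,4):P a2@(3,1):P a3@(1,1):R a4@(3,2):R
t=2: a0@(3,2):P a1@(4,3):P a2@(3,2):P a3@(0,1):R a4@(3,3):R
t=3: a0@(3,3):P a1@(3,3):P a2@(3,3):P a3@(5,1):R a4@(3,4):R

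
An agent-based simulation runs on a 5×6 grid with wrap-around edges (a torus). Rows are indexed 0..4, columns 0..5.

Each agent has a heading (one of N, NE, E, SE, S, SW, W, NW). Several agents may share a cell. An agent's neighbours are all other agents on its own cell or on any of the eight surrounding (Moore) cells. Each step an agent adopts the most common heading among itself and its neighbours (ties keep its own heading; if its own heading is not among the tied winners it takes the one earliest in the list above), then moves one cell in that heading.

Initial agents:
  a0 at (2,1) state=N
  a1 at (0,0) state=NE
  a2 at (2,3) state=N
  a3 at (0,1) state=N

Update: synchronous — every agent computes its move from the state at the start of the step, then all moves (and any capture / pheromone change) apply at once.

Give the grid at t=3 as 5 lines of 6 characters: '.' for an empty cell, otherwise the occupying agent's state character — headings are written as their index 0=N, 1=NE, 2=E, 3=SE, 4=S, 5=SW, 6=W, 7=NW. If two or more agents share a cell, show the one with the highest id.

t=1: a0@(1,1):N a1@(4,1):NE a2@(1,3):N a3@(4,1):N
t=2: a0@(0,1):N a1@(3,2):NE a2@(0,3):N a3@(3,1):N
t=3: a0@(4,1):N a1@(2,3):NE a2@(4,3):N a3@(2,1):N

......
......
.0.1..
......
.0.0..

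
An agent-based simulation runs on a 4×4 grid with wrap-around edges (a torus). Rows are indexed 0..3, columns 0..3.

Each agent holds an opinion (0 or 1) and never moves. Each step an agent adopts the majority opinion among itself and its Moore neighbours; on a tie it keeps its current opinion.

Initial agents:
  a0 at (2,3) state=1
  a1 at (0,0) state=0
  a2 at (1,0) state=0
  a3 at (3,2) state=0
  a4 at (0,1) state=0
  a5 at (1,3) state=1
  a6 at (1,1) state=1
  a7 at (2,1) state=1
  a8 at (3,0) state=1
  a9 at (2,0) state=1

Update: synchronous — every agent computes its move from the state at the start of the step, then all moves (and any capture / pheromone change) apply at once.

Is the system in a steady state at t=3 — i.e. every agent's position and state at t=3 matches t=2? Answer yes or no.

no

t=1: a0@(2,3):1 a1@(0,0):0 a2@(1,0):1 a3@(3,2):0 a4@(0,1):0 a5@(1,3):1 a6@(1,1):1 a7@(2,1):1 a8@(3,0):1 a9@(2,0):1
t=2: a0@(2,3):1 a1@(0,0):1 a2@(1,0):1 a3@(3,2):0 a4@(0,1):0 a5@(1,3):1 a6@(1,1):1 a7@(2,1):1 a8@(3,0):1 a9@(2,0):1
t=3: a0@(2,3):1 a1@(0,0):1 a2@(1,0):1 a3@(3,2):0 a4@(0,1):1 a5@(1,3):1 a6@(1,1):1 a7@(2,1):1 a8@(3,0):1 a9@(2,0):1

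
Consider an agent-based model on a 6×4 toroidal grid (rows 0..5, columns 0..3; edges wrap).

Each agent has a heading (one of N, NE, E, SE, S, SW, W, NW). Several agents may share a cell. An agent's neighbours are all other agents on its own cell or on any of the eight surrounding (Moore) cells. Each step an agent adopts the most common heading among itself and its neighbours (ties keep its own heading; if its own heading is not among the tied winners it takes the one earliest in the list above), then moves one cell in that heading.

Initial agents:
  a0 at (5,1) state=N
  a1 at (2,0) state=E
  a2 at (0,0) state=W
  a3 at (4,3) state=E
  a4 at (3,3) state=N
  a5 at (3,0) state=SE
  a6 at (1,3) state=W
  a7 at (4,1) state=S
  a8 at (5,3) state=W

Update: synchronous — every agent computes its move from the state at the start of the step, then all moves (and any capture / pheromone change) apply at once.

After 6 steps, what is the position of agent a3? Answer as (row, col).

t=1: a0@(4,1):N a1@(2,1):E a2@(0,3):W a3@(4,0):E a4@(3,0):E a5@(3,1):E a6@(1,2):W a7@(5,1):S a8@(5,2):W
t=2: a0@(4,2):E a1@(2,2):E a2@(0,2):W a3@(4,1):E a4@(3,1):E a5@(3,2):E a6@(1,1):W a7@(0,1):S a8@(5,1):W
t=3: a0@(4,3):E a1@(2,3):E a2@(0,1):W a3@(4,2):E a4@(3,2):E a5@(3,3):E a6@(1,0):W a7@(0,0):W a8@(5,0):W
t=4: a0@(4,0):E a1@(2,0):E a2@(0,0):W a3@(4,3):E a4@(3,3):E a5@(3,0):E a6@(1,3):W a7@(0,3):W a8@(5,3):W
t=5: a0@(4,1):E a1@(2,1):E a2@(0,3):W a3@(4,0):E a4@(3,0):E a5@(3,1):E a6@(1,2):W a7@(0,2):W a8@(5,2):W
t=6: a0@(4,2):E a1@(2,2):E a2@(0,2):W a3@(4,1):E a4@(3,1):E a5@(3,2):E a6@(1,1):W a7@(0,1):W a8@(5,1):W

(4, 1)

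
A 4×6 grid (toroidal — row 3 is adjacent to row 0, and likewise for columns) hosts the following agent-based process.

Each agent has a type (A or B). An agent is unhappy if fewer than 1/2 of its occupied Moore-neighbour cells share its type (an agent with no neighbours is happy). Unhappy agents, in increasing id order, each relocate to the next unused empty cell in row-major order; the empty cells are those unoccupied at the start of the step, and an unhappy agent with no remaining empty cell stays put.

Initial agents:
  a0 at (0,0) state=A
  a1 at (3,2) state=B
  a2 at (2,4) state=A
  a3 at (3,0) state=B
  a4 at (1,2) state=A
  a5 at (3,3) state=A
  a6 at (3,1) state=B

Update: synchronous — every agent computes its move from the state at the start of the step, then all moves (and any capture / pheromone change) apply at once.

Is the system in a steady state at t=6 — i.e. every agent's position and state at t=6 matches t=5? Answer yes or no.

t=1: a0@(0,1):A a1@(3,2):B a2@(2,4):A a3@(3,0):B a4@(1,2):A a5@(3,3):A a6@(3,1):B
t=2: a0@(0,0):A a1@(0,2):B a2@(2,4):A a3@(3,0):B a4@(1,2):A a5@(3,3):A a6@(3,1):B
t=3: a0@(0,1):A a1@(0,3):B a2@(2,4):A a3@(3,0):B a4@(0,4):A a5@(3,3):A a6@(3,1):B
t=4: a0@(0,0):A a1@(0,2):B a2@(2,4):A a3@(3,0):B a4@(0,4):A a5@(3,3):A a6@(3,1):B
t=5: a0@(0,1):A a1@(0,2):B a2@(2,4):A a3@(3,0):B a4@(0,4):A a5@(3,3):A a6@(3,1):B
t=6: a0@(0,0):A a1@(0,3):B a2@(2,4):A a3@(3,0):B a4@(0,4):A a5@(3,3):A a6@(3,1):B

no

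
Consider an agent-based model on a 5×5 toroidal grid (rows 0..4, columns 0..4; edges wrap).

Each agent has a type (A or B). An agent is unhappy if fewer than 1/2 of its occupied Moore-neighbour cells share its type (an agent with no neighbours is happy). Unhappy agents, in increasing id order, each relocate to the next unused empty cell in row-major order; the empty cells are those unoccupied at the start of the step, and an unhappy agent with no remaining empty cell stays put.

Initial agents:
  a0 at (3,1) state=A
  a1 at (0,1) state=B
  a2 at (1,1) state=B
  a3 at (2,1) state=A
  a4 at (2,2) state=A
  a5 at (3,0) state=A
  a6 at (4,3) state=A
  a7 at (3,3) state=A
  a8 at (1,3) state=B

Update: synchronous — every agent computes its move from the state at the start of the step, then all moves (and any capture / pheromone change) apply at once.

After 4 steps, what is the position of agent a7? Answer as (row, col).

t=1: a0@(3,1):A a1@(0,1):B a2@(0,0):B a3@(2,1):A a4@(2,2):A a5@(3,0):A a6@(4,3):A a7@(3,3):A a8@(0,2):B
t=2: (unchanged — steady state)

(3, 3)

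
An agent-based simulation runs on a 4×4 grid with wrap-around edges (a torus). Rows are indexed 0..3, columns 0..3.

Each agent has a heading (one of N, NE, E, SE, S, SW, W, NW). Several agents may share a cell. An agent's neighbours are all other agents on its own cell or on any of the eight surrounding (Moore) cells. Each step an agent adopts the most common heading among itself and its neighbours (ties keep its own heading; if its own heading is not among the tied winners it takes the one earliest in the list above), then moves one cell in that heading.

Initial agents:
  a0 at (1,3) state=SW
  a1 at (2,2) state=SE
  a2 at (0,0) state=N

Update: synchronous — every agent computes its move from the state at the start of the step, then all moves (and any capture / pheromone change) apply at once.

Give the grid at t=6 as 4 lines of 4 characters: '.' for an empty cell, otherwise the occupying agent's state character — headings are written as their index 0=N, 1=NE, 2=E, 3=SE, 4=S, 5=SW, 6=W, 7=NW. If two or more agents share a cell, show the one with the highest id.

3...
....
0...
.5..

t=1: a0@(2,2):SW a1@(3,3):SE a2@(3,0):N
t=2: a0@(3,1):SW a1@(0,0):SE a2@(2,0):N
t=3: a0@(0,0):SW a1@(1,1):SE a2@(1,0):N
t=4: a0@(1,3):SW a1@(2,2):SE a2@(0,0):N
t=5: a0@(2,2):SW a1@(3,3):SE a2@(3,0):N
t=6: a0@(3,1):SW a1@(0,0):SE a2@(2,0):N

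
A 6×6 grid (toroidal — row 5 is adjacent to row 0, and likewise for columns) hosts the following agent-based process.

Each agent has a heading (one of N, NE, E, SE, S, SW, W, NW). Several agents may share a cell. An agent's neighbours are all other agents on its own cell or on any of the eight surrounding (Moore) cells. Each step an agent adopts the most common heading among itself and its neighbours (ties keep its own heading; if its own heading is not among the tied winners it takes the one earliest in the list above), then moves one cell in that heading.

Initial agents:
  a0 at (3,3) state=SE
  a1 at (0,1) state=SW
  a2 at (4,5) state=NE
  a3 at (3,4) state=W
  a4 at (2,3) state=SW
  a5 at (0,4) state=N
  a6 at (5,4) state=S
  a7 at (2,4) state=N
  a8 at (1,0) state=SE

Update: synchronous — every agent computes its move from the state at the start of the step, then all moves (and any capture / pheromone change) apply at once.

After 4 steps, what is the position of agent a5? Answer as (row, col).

(2, 4)

t=1: a0@(4,4):SE a1@(1,0):SW a2@(3,0):NE a3@(3,3):W a4@(3,2):SW a5@(5,4):N a6@(0,4):S a7@(1,4):N a8@(2,1):SE
t=2: a0@(5,5):SE a1@(2,5):SW a2@(2,1):NE a3@(3,2):W a4@(4,1):SW a5@(4,4):N a6@(5,4):N a7@(0,4):N a8@(3,0):SW
t=3: a0@(4,5):N a1@(3,4):SW a2@(1,2):NE a3@(3,1):W a4@(5,0):SW a5@(3,4):N a6@(4,4):N a7@(5,4):N a8@(4,5):SW
t=4: a0@(3,5):N a1@(2,4):N a2@(0,3):NE a3@(3,0):W a4@(0,5):SW a5@(2,4):N a6@(3,4):N a7@(4,4):N a8@(3,5):N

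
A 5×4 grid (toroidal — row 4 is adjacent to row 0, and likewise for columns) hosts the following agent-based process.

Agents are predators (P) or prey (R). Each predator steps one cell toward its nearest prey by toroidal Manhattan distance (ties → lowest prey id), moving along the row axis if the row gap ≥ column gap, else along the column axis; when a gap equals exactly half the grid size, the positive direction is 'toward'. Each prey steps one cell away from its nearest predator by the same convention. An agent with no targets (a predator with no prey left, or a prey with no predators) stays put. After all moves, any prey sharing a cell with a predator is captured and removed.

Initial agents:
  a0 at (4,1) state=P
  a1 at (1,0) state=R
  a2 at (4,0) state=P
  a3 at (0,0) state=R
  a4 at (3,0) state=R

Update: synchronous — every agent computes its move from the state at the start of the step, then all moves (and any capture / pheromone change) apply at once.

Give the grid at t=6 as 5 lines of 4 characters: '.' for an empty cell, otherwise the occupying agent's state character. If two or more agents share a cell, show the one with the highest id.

t=1: a0@(0,1):P a1@(2,0):R a2@(0,0):P a3@(1,0):R a4@(2,0):R
t=2: a0@(1,1):P a1@(3,0):R a2@(1,0):P a3@(2,0):R a4@(3,0):R
t=3: a0@(2,1):P a1@(4,0):R a2@(2,0):P a3@(3,0):R a4@(4,0):R
t=4: a0@(3,1):P a1@(0,0):R a2@(3,0):P a3@(4,0):R a4@(0,0):R
t=5: a0@(4,1):P a1@(1,0):R a2@(4,0):P a3@(0,0):R a4@(1,0):R
t=6: a0@(0,1):P a1@(2,0):R a2@(0,0):P a3@(1,0):R a4@(2,0):R

PP..
R...
R...
....
....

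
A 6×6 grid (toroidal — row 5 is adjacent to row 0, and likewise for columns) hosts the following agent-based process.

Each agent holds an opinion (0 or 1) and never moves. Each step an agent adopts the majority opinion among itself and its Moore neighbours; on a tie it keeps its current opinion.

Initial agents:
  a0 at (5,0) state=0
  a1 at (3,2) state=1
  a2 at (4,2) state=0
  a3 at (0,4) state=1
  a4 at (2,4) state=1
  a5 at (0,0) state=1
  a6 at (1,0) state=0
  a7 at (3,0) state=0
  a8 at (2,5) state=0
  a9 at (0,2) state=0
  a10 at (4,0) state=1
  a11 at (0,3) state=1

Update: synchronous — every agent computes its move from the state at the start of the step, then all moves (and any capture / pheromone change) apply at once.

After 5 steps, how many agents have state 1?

4

t=1: a0@(5,0):1 a1@(3,2):1 a2@(4,2):0 a3@(0,4):1 a4@(2,4):1 a5@(0,0):0 a6@(1,0):0 a7@(3,0):0 a8@(2,5):0 a9@(0,2):0 a10@(4,0):0 a11@(0,3):1
t=2: a0@(5,0):0 a1@(3,2):1 a2@(4,2):0 a3@(0,4):1 a4@(2,4):1 a5@(0,0):0 a6@(1,0):0 a7@(3,0):0 a8@(2,5):0 a9@(0,2):0 a10@(4,0):0 a11@(0,3):1
t=3: (unchanged — steady state)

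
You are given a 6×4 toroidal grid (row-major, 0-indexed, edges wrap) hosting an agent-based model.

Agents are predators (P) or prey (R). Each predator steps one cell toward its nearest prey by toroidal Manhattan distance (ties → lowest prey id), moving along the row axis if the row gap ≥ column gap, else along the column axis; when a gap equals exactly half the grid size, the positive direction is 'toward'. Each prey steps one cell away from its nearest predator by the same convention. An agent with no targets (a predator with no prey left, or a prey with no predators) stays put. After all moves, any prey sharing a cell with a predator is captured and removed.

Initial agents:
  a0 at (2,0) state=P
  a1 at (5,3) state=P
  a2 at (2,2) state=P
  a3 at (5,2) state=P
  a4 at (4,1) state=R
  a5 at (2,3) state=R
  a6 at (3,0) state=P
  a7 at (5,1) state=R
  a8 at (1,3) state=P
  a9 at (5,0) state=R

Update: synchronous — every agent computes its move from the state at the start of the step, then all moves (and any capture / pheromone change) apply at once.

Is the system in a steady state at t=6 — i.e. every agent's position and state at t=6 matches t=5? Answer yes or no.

t=1: a0@(2,3):P a1@(5,0):P a2@(2,3):P a3@(5,1):P a4@(3,1):R a5@(2,2):R a6@(4,0):P a8@(2,3):P
t=2: a0@(2,2):P a1@(4,0):P a2@(2,2):P a3@(4,1):P a4@(2,1):R a5@(2,1):R a6@(3,0):P a8@(2,2):P
t=3: a0@(2,1):P a1@(3,0):P a2@(2,1):P a3@(3,1):P a6@(2,0):P a8@(2,1):P
t=4: (unchanged — steady state)

yes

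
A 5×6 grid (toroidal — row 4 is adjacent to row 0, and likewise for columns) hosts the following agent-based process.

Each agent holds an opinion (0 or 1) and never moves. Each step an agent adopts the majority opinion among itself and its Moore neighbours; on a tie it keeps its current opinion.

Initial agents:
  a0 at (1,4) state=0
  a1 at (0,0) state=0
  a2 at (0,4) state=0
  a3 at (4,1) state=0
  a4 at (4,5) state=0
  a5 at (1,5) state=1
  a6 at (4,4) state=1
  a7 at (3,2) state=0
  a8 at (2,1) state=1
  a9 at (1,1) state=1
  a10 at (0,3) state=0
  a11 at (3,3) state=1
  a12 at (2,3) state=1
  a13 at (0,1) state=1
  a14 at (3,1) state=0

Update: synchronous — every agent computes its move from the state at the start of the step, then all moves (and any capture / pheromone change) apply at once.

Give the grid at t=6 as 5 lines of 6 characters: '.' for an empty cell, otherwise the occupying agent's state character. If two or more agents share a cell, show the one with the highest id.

01.00.
.1..00
.1.1..
.001..
.0..00

t=1: a0@(1,4):0 a1@(0,0):0 a2@(0,4):0 a3@(4,1):0 a4@(4,5):0 a5@(1,5):0 a6@(4,4):0 a7@(3,2):0 a8@(2,1):1 a9@(1,1):1 a10@(0,3):0 a11@(3,3):1 a12@(2,3):1 a13@(0,1):1 a14@(3,1):0
t=2: (unchanged — steady state)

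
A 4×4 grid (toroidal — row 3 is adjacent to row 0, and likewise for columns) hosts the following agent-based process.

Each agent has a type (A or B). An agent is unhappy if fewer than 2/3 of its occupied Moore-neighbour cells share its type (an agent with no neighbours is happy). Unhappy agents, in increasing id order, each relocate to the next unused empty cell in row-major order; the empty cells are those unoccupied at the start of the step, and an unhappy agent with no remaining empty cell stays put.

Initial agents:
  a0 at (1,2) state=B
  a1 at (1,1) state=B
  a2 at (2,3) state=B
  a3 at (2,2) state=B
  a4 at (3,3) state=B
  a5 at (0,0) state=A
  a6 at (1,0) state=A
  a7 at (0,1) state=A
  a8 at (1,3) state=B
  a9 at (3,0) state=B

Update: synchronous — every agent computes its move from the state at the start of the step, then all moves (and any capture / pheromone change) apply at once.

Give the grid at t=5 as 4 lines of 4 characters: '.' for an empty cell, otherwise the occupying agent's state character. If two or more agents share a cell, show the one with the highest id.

t=1: a0@(1,2):B a1@(0,2):B a2@(2,3):B a3@(2,2):B a4@(3,3):B a5@(0,3):A a6@(2,0):A a7@(2,1):A a8@(3,1):B a9@(3,2):B
t=2: a0@(0,0):B a1@(0,2):B a2@(2,3):B a3@(2,2):B a4@(3,3):B a5@(0,1):A a6@(1,0):A a7@(1,1):A a8@(1,3):B a9@(3,2):B
t=3: a0@(0,3):B a1@(1,2):B a2@(2,3):B a3@(2,2):B a4@(3,3):B a5@(2,0):A a6@(2,1):A a7@(3,0):A a8@(1,3):B a9@(3,2):B
t=4: a0@(0,3):B a1@(1,2):B a2@(2,3):B a3@(2,2):B a4@(3,3):B a5@(0,0):A a6@(0,1):A a7@(0,2):A a8@(1,3):B a9@(3,2):B
t=5: a0@(0,3):B a1@(1,2):B a2@(2,3):B a3@(2,2):B a4@(3,3):B a5@(1,0):A a6@(1,1):A a7@(2,0):A a8@(1,3):B a9@(3,2):B

...B
AABB
A.BB
..BB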